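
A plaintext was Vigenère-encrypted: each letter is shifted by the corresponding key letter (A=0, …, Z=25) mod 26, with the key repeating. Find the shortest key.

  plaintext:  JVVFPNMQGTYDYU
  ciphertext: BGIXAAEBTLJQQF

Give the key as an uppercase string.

  i= 0: B-J = 18 → S
  i= 1: G-V = 11 → L
  i= 2: I-V = 13 → N
  i= 3: X-F = 18 → S
  i= 4: A-P = 11 → L
  i= 5: A-N = 13 → N
  i= 6: E-M = 18 → S
  i= 7: B-Q = 11 → L
  i= 8: T-G = 13 → N
  i= 9: L-T = 18 → S
  i=10: J-Y = 11 → L
  i=11: Q-D = 13 → N
  i=12: Q-Y = 18 → S
  i=13: F-U = 11 → L
  shifts repeat with period 3: SLN

SLN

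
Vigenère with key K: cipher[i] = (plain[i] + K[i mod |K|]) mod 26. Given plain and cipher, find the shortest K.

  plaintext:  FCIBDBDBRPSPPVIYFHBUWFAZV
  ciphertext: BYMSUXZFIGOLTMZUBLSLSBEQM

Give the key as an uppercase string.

WWERR

  i= 0: B-F = 22 → W
  i= 1: Y-C = 22 → W
  i= 2: M-I =  4 → E
  i= 3: S-B = 17 → R
  i= 4: U-D = 17 → R
  i= 5: X-B = 22 → W
  i= 6: Z-D = 22 → W
  i= 7: F-B =  4 → E
  i= 8: I-R = 17 → R
  i= 9: G-P = 17 → R
  i=10: O-S = 22 → W
  i=11: L-P = 22 → W
  i=12: T-P =  4 → E
  i=13: M-V = 17 → R
  i=14: Z-I = 17 → R
  i=15: U-Y = 22 → W
  i=16: B-F = 22 → W
  i=17: L-H =  4 → E
  i=18: S-B = 17 → R
  i=19: L-U = 17 → R
  i=20: S-W = 22 → W
  i=21: B-F = 22 → W
  i=22: E-A =  4 → E
  i=23: Q-Z = 17 → R
  i=24: M-V = 17 → R
  shifts repeat with period 5: WWERR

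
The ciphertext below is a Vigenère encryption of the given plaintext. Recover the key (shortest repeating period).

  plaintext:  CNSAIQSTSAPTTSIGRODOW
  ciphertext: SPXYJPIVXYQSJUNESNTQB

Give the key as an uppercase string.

  i= 0: S-C = 16 → Q
  i= 1: P-N =  2 → C
  i= 2: X-S =  5 → F
  i= 3: Y-A = 24 → Y
  i= 4: J-I =  1 → B
  i= 5: P-Q = 25 → Z
  i= 6: I-S = 16 → Q
  i= 7: V-T =  2 → C
  i= 8: X-S =  5 → F
  i= 9: Y-A = 24 → Y
  i=10: Q-P =  1 → B
  i=11: S-T = 25 → Z
  i=12: J-T = 16 → Q
  i=13: U-S =  2 → C
  i=14: N-I =  5 → F
  i=15: E-G = 24 → Y
  i=16: S-R =  1 → B
  i=17: N-O = 25 → Z
  i=18: T-D = 16 → Q
  i=19: Q-O =  2 → C
  i=20: B-W =  5 → F
  shifts repeat with period 6: QCFYBZ

QCFYBZ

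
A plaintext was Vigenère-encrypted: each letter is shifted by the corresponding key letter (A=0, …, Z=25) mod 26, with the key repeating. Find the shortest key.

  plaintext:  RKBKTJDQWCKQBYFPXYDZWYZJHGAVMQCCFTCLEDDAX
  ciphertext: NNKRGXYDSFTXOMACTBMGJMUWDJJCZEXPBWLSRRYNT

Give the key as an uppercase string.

  i= 0: N-R = 22 → W
  i= 1: N-K =  3 → D
  i= 2: K-B =  9 → J
  i= 3: R-K =  7 → H
  i= 4: G-T = 13 → N
  i= 5: X-J = 14 → O
  i= 6: Y-D = 21 → V
  i= 7: D-Q = 13 → N
  i= 8: S-W = 22 → W
  i= 9: F-C =  3 → D
  i=10: T-K =  9 → J
  i=11: X-Q =  7 → H
  i=12: O-B = 13 → N
  i=13: M-Y = 14 → O
  i=14: A-F = 21 → V
  i=15: C-P = 13 → N
  i=16: T-X = 22 → W
  i=17: B-Y =  3 → D
  i=18: M-D =  9 → J
  i=19: G-Z =  7 → H
  i=20: J-W = 13 → N
  i=21: M-Y = 14 → O
  i=22: U-Z = 21 → V
  i=23: W-J = 13 → N
  i=24: D-H = 22 → W
  i=25: J-G =  3 → D
  i=26: J-A =  9 → J
  i=27: C-V =  7 → H
  i=28: Z-M = 13 → N
  i=29: E-Q = 14 → O
  i=30: X-C = 21 → V
  i=31: P-C = 13 → N
  i=32: B-F = 22 → W
  i=33: W-T =  3 → D
  i=34: L-C =  9 → J
  i=35: S-L =  7 → H
  i=36: R-E = 13 → N
  i=37: R-D = 14 → O
  i=38: Y-D = 21 → V
  i=39: N-A = 13 → N
  i=40: T-X = 22 → W
  shifts repeat with period 8: WDJHNOVN

WDJHNOVN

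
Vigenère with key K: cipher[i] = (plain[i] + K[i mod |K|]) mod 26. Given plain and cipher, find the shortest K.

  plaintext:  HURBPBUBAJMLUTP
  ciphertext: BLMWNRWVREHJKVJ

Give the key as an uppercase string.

  i= 0: B-H = 20 → U
  i= 1: L-U = 17 → R
  i= 2: M-R = 21 → V
  i= 3: W-B = 21 → V
  i= 4: N-P = 24 → Y
  i= 5: R-B = 16 → Q
  i= 6: W-U =  2 → C
  i= 7: V-B = 20 → U
  i= 8: R-A = 17 → R
  i= 9: E-J = 21 → V
  i=10: H-M = 21 → V
  i=11: J-L = 24 → Y
  i=12: K-U = 16 → Q
  i=13: V-T =  2 → C
  i=14: J-P = 20 → U
  shifts repeat with period 7: URVVYQC

URVVYQC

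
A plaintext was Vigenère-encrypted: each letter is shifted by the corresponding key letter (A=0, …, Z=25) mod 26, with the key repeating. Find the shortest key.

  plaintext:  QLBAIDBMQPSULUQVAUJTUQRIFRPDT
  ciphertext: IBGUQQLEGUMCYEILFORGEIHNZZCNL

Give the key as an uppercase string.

  i= 0: I-Q = 18 → S
  i= 1: B-L = 16 → Q
  i= 2: G-B =  5 → F
  i= 3: U-A = 20 → U
  i= 4: Q-I =  8 → I
  i= 5: Q-D = 13 → N
  i= 6: L-B = 10 → K
  i= 7: E-M = 18 → S
  i= 8: G-Q = 16 → Q
  i= 9: U-P =  5 → F
  i=10: M-S = 20 → U
  i=11: C-U =  8 → I
  i=12: Y-L = 13 → N
  i=13: E-U = 10 → K
  i=14: I-Q = 18 → S
  i=15: L-V = 16 → Q
  i=16: F-A =  5 → F
  i=17: O-U = 20 → U
  i=18: R-J =  8 → I
  i=19: G-T = 13 → N
  i=20: E-U = 10 → K
  i=21: I-Q = 18 → S
  i=22: H-R = 16 → Q
  i=23: N-I =  5 → F
  i=24: Z-F = 20 → U
  i=25: Z-R =  8 → I
  i=26: C-P = 13 → N
  i=27: N-D = 10 → K
  i=28: L-T = 18 → S
  shifts repeat with period 7: SQFUINK

SQFUINK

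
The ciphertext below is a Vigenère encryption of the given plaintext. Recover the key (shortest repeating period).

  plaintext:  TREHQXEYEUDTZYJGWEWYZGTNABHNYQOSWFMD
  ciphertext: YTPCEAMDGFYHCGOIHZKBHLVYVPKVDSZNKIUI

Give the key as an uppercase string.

FCLVODI

  i= 0: Y-T =  5 → F
  i= 1: T-R =  2 → C
  i= 2: P-E = 11 → L
  i= 3: C-H = 21 → V
  i= 4: E-Q = 14 → O
  i= 5: A-X =  3 → D
  i= 6: M-E =  8 → I
  i= 7: D-Y =  5 → F
  i= 8: G-E =  2 → C
  i= 9: F-U = 11 → L
  i=10: Y-D = 21 → V
  i=11: H-T = 14 → O
  i=12: C-Z =  3 → D
  i=13: G-Y =  8 → I
  i=14: O-J =  5 → F
  i=15: I-G =  2 → C
  i=16: H-W = 11 → L
  i=17: Z-E = 21 → V
  i=18: K-W = 14 → O
  i=19: B-Y =  3 → D
  i=20: H-Z =  8 → I
  i=21: L-G =  5 → F
  i=22: V-T =  2 → C
  i=23: Y-N = 11 → L
  i=24: V-A = 21 → V
  i=25: P-B = 14 → O
  i=26: K-H =  3 → D
  i=27: V-N =  8 → I
  i=28: D-Y =  5 → F
  i=29: S-Q =  2 → C
  i=30: Z-O = 11 → L
  i=31: N-S = 21 → V
  i=32: K-W = 14 → O
  i=33: I-F =  3 → D
  i=34: U-M =  8 → I
  i=35: I-D =  5 → F
  shifts repeat with period 7: FCLVODI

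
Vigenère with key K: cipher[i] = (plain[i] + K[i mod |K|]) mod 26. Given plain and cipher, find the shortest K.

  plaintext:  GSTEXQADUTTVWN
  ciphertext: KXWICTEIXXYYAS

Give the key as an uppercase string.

EFD

  i= 0: K-G =  4 → E
  i= 1: X-S =  5 → F
  i= 2: W-T =  3 → D
  i= 3: I-E =  4 → E
  i= 4: C-X =  5 → F
  i= 5: T-Q =  3 → D
  i= 6: E-A =  4 → E
  i= 7: I-D =  5 → F
  i= 8: X-U =  3 → D
  i= 9: X-T =  4 → E
  i=10: Y-T =  5 → F
  i=11: Y-V =  3 → D
  i=12: A-W =  4 → E
  i=13: S-N =  5 → F
  shifts repeat with period 3: EFD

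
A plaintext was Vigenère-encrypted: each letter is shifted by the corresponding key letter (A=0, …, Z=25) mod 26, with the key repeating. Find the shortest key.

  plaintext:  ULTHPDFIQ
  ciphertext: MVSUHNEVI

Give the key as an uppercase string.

  i= 0: M-U = 18 → S
  i= 1: V-L = 10 → K
  i= 2: S-T = 25 → Z
  i= 3: U-H = 13 → N
  i= 4: H-P = 18 → S
  i= 5: N-D = 10 → K
  i= 6: E-F = 25 → Z
  i= 7: V-I = 13 → N
  i= 8: I-Q = 18 → S
  shifts repeat with period 4: SKZN

SKZN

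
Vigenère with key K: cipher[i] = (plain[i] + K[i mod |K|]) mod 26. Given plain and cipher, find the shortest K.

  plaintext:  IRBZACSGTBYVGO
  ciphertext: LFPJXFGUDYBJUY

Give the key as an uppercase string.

DOOKX

  i= 0: L-I =  3 → D
  i= 1: F-R = 14 → O
  i= 2: P-B = 14 → O
  i= 3: J-Z = 10 → K
  i= 4: X-A = 23 → X
  i= 5: F-C =  3 → D
  i= 6: G-S = 14 → O
  i= 7: U-G = 14 → O
  i= 8: D-T = 10 → K
  i= 9: Y-B = 23 → X
  i=10: B-Y =  3 → D
  i=11: J-V = 14 → O
  i=12: U-G = 14 → O
  i=13: Y-O = 10 → K
  shifts repeat with period 5: DOOKX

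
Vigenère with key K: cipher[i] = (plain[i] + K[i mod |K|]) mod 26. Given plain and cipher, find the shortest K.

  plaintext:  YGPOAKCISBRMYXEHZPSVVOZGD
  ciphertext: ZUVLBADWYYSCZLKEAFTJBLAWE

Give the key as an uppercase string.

  i= 0: Z-Y =  1 → B
  i= 1: U-G = 14 → O
  i= 2: V-P =  6 → G
  i= 3: L-O = 23 → X
  i= 4: B-A =  1 → B
  i= 5: A-K = 16 → Q
  i= 6: D-C =  1 → B
  i= 7: W-I = 14 → O
  i= 8: Y-S =  6 → G
  i= 9: Y-B = 23 → X
  i=10: S-R =  1 → B
  i=11: C-M = 16 → Q
  i=12: Z-Y =  1 → B
  i=13: L-X = 14 → O
  i=14: K-E =  6 → G
  i=15: E-H = 23 → X
  i=16: A-Z =  1 → B
  i=17: F-P = 16 → Q
  i=18: T-S =  1 → B
  i=19: J-V = 14 → O
  i=20: B-V =  6 → G
  i=21: L-O = 23 → X
  i=22: A-Z =  1 → B
  i=23: W-G = 16 → Q
  i=24: E-D =  1 → B
  shifts repeat with period 6: BOGXBQ

BOGXBQ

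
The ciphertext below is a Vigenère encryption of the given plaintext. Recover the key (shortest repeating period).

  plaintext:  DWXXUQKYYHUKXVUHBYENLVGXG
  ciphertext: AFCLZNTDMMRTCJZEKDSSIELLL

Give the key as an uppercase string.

  i= 0: A-D = 23 → X
  i= 1: F-W =  9 → J
  i= 2: C-X =  5 → F
  i= 3: L-X = 14 → O
  i= 4: Z-U =  5 → F
  i= 5: N-Q = 23 → X
  i= 6: T-K =  9 → J
  i= 7: D-Y =  5 → F
  i= 8: M-Y = 14 → O
  i= 9: M-H =  5 → F
  i=10: R-U = 23 → X
  i=11: T-K =  9 → J
  i=12: C-X =  5 → F
  i=13: J-V = 14 → O
  i=14: Z-U =  5 → F
  i=15: E-H = 23 → X
  i=16: K-B =  9 → J
  i=17: D-Y =  5 → F
  i=18: S-E = 14 → O
  i=19: S-N =  5 → F
  i=20: I-L = 23 → X
  i=21: E-V =  9 → J
  i=22: L-G =  5 → F
  i=23: L-X = 14 → O
  i=24: L-G =  5 → F
  shifts repeat with period 5: XJFOF

XJFOF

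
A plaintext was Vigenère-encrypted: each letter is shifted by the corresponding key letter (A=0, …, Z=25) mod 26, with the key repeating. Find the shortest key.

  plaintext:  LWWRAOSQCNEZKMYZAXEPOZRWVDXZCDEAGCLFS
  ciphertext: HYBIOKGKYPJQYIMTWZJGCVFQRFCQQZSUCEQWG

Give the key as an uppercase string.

WCFROWOU

  i= 0: H-L = 22 → W
  i= 1: Y-W =  2 → C
  i= 2: B-W =  5 → F
  i= 3: I-R = 17 → R
  i= 4: O-A = 14 → O
  i= 5: K-O = 22 → W
  i= 6: G-S = 14 → O
  i= 7: K-Q = 20 → U
  i= 8: Y-C = 22 → W
  i= 9: P-N =  2 → C
  i=10: J-E =  5 → F
  i=11: Q-Z = 17 → R
  i=12: Y-K = 14 → O
  i=13: I-M = 22 → W
  i=14: M-Y = 14 → O
  i=15: T-Z = 20 → U
  i=16: W-A = 22 → W
  i=17: Z-X =  2 → C
  i=18: J-E =  5 → F
  i=19: G-P = 17 → R
  i=20: C-O = 14 → O
  i=21: V-Z = 22 → W
  i=22: F-R = 14 → O
  i=23: Q-W = 20 → U
  i=24: R-V = 22 → W
  i=25: F-D =  2 → C
  i=26: C-X =  5 → F
  i=27: Q-Z = 17 → R
  i=28: Q-C = 14 → O
  i=29: Z-D = 22 → W
  i=30: S-E = 14 → O
  i=31: U-A = 20 → U
  i=32: C-G = 22 → W
  i=33: E-C =  2 → C
  i=34: Q-L =  5 → F
  i=35: W-F = 17 → R
  i=36: G-S = 14 → O
  shifts repeat with period 8: WCFROWOU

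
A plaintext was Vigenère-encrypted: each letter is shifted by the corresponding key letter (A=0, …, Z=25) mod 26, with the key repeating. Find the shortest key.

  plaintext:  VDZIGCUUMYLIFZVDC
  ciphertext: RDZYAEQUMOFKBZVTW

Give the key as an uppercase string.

WAAQUC

  i= 0: R-V = 22 → W
  i= 1: D-D =  0 → A
  i= 2: Z-Z =  0 → A
  i= 3: Y-I = 16 → Q
  i= 4: A-G = 20 → U
  i= 5: E-C =  2 → C
  i= 6: Q-U = 22 → W
  i= 7: U-U =  0 → A
  i= 8: M-M =  0 → A
  i= 9: O-Y = 16 → Q
  i=10: F-L = 20 → U
  i=11: K-I =  2 → C
  i=12: B-F = 22 → W
  i=13: Z-Z =  0 → A
  i=14: V-V =  0 → A
  i=15: T-D = 16 → Q
  i=16: W-C = 20 → U
  shifts repeat with period 6: WAAQUC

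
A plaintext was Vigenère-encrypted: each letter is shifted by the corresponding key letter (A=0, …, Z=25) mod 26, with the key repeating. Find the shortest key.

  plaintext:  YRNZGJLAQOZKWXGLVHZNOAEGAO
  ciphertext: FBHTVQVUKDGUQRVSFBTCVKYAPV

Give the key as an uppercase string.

HKUUP

  i= 0: F-Y =  7 → H
  i= 1: B-R = 10 → K
  i= 2: H-N = 20 → U
  i= 3: T-Z = 20 → U
  i= 4: V-G = 15 → P
  i= 5: Q-J =  7 → H
  i= 6: V-L = 10 → K
  i= 7: U-A = 20 → U
  i= 8: K-Q = 20 → U
  i= 9: D-O = 15 → P
  i=10: G-Z =  7 → H
  i=11: U-K = 10 → K
  i=12: Q-W = 20 → U
  i=13: R-X = 20 → U
  i=14: V-G = 15 → P
  i=15: S-L =  7 → H
  i=16: F-V = 10 → K
  i=17: B-H = 20 → U
  i=18: T-Z = 20 → U
  i=19: C-N = 15 → P
  i=20: V-O =  7 → H
  i=21: K-A = 10 → K
  i=22: Y-E = 20 → U
  i=23: A-G = 20 → U
  i=24: P-A = 15 → P
  i=25: V-O =  7 → H
  shifts repeat with period 5: HKUUP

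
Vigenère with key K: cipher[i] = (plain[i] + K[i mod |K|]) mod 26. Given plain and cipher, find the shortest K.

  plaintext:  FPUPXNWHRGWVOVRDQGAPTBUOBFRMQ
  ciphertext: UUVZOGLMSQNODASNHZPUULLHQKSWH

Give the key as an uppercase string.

  i= 0: U-F = 15 → P
  i= 1: U-P =  5 → F
  i= 2: V-U =  1 → B
  i= 3: Z-P = 10 → K
  i= 4: O-X = 17 → R
  i= 5: G-N = 19 → T
  i= 6: L-W = 15 → P
  i= 7: M-H =  5 → F
  i= 8: S-R =  1 → B
  i= 9: Q-G = 10 → K
  i=10: N-W = 17 → R
  i=11: O-V = 19 → T
  i=12: D-O = 15 → P
  i=13: A-V =  5 → F
  i=14: S-R =  1 → B
  i=15: N-D = 10 → K
  i=16: H-Q = 17 → R
  i=17: Z-G = 19 → T
  i=18: P-A = 15 → P
  i=19: U-P =  5 → F
  i=20: U-T =  1 → B
  i=21: L-B = 10 → K
  i=22: L-U = 17 → R
  i=23: H-O = 19 → T
  i=24: Q-B = 15 → P
  i=25: K-F =  5 → F
  i=26: S-R =  1 → B
  i=27: W-M = 10 → K
  i=28: H-Q = 17 → R
  shifts repeat with period 6: PFBKRT

PFBKRT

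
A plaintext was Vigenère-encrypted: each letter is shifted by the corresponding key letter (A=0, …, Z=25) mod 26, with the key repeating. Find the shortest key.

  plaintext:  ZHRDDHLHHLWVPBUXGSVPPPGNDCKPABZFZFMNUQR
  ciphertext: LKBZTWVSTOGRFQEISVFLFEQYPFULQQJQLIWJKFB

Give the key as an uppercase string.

MDKWQPKL

  i= 0: L-Z = 12 → M
  i= 1: K-H =  3 → D
  i= 2: B-R = 10 → K
  i= 3: Z-D = 22 → W
  i= 4: T-D = 16 → Q
  i= 5: W-H = 15 → P
  i= 6: V-L = 10 → K
  i= 7: S-H = 11 → L
  i= 8: T-H = 12 → M
  i= 9: O-L =  3 → D
  i=10: G-W = 10 → K
  i=11: R-V = 22 → W
  i=12: F-P = 16 → Q
  i=13: Q-B = 15 → P
  i=14: E-U = 10 → K
  i=15: I-X = 11 → L
  i=16: S-G = 12 → M
  i=17: V-S =  3 → D
  i=18: F-V = 10 → K
  i=19: L-P = 22 → W
  i=20: F-P = 16 → Q
  i=21: E-P = 15 → P
  i=22: Q-G = 10 → K
  i=23: Y-N = 11 → L
  i=24: P-D = 12 → M
  i=25: F-C =  3 → D
  i=26: U-K = 10 → K
  i=27: L-P = 22 → W
  i=28: Q-A = 16 → Q
  i=29: Q-B = 15 → P
  i=30: J-Z = 10 → K
  i=31: Q-F = 11 → L
  i=32: L-Z = 12 → M
  i=33: I-F =  3 → D
  i=34: W-M = 10 → K
  i=35: J-N = 22 → W
  i=36: K-U = 16 → Q
  i=37: F-Q = 15 → P
  i=38: B-R = 10 → K
  shifts repeat with period 8: MDKWQPKL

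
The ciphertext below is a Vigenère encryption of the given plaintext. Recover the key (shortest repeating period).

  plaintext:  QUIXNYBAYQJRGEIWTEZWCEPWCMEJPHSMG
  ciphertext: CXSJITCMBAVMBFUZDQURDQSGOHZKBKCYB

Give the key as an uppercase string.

  i= 0: C-Q = 12 → M
  i= 1: X-U =  3 → D
  i= 2: S-I = 10 → K
  i= 3: J-X = 12 → M
  i= 4: I-N = 21 → V
  i= 5: T-Y = 21 → V
  i= 6: C-B =  1 → B
  i= 7: M-A = 12 → M
  i= 8: B-Y =  3 → D
  i= 9: A-Q = 10 → K
  i=10: V-J = 12 → M
  i=11: M-R = 21 → V
  i=12: B-G = 21 → V
  i=13: F-E =  1 → B
  i=14: U-I = 12 → M
  i=15: Z-W =  3 → D
  i=16: D-T = 10 → K
  i=17: Q-E = 12 → M
  i=18: U-Z = 21 → V
  i=19: R-W = 21 → V
  i=20: D-C =  1 → B
  i=21: Q-E = 12 → M
  i=22: S-P =  3 → D
  i=23: G-W = 10 → K
  i=24: O-C = 12 → M
  i=25: H-M = 21 → V
  i=26: Z-E = 21 → V
  i=27: K-J =  1 → B
  i=28: B-P = 12 → M
  i=29: K-H =  3 → D
  i=30: C-S = 10 → K
  i=31: Y-M = 12 → M
  i=32: B-G = 21 → V
  shifts repeat with period 7: MDKMVVB

MDKMVVB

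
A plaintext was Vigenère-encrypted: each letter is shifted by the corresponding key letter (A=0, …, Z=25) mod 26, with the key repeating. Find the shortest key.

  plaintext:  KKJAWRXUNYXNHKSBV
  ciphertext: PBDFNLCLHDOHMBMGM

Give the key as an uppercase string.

FRU

  i= 0: P-K =  5 → F
  i= 1: B-K = 17 → R
  i= 2: D-J = 20 → U
  i= 3: F-A =  5 → F
  i= 4: N-W = 17 → R
  i= 5: L-R = 20 → U
  i= 6: C-X =  5 → F
  i= 7: L-U = 17 → R
  i= 8: H-N = 20 → U
  i= 9: D-Y =  5 → F
  i=10: O-X = 17 → R
  i=11: H-N = 20 → U
  i=12: M-H =  5 → F
  i=13: B-K = 17 → R
  i=14: M-S = 20 → U
  i=15: G-B =  5 → F
  i=16: M-V = 17 → R
  shifts repeat with period 3: FRU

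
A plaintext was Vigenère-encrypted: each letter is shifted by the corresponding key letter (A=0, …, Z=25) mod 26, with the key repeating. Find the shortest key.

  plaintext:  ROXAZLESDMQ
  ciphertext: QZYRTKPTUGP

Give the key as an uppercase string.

ZLBRU

  i= 0: Q-R = 25 → Z
  i= 1: Z-O = 11 → L
  i= 2: Y-X =  1 → B
  i= 3: R-A = 17 → R
  i= 4: T-Z = 20 → U
  i= 5: K-L = 25 → Z
  i= 6: P-E = 11 → L
  i= 7: T-S =  1 → B
  i= 8: U-D = 17 → R
  i= 9: G-M = 20 → U
  i=10: P-Q = 25 → Z
  shifts repeat with period 5: ZLBRU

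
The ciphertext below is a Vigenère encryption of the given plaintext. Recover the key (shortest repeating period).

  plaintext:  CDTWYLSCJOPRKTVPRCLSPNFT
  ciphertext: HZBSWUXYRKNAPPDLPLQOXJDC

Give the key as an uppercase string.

  i= 0: H-C =  5 → F
  i= 1: Z-D = 22 → W
  i= 2: B-T =  8 → I
  i= 3: S-W = 22 → W
  i= 4: W-Y = 24 → Y
  i= 5: U-L =  9 → J
  i= 6: X-S =  5 → F
  i= 7: Y-C = 22 → W
  i= 8: R-J =  8 → I
  i= 9: K-O = 22 → W
  i=10: N-P = 24 → Y
  i=11: A-R =  9 → J
  i=12: P-K =  5 → F
  i=13: P-T = 22 → W
  i=14: D-V =  8 → I
  i=15: L-P = 22 → W
  i=16: P-R = 24 → Y
  i=17: L-C =  9 → J
  i=18: Q-L =  5 → F
  i=19: O-S = 22 → W
  i=20: X-P =  8 → I
  i=21: J-N = 22 → W
  i=22: D-F = 24 → Y
  i=23: C-T =  9 → J
  shifts repeat with period 6: FWIWYJ

FWIWYJ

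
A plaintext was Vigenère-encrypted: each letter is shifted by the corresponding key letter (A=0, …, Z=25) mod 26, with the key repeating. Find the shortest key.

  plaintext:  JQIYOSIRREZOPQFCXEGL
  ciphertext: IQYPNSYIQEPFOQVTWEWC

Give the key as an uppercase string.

  i= 0: I-J = 25 → Z
  i= 1: Q-Q =  0 → A
  i= 2: Y-I = 16 → Q
  i= 3: P-Y = 17 → R
  i= 4: N-O = 25 → Z
  i= 5: S-S =  0 → A
  i= 6: Y-I = 16 → Q
  i= 7: I-R = 17 → R
  i= 8: Q-R = 25 → Z
  i= 9: E-E =  0 → A
  i=10: P-Z = 16 → Q
  i=11: F-O = 17 → R
  i=12: O-P = 25 → Z
  i=13: Q-Q =  0 → A
  i=14: V-F = 16 → Q
  i=15: T-C = 17 → R
  i=16: W-X = 25 → Z
  i=17: E-E =  0 → A
  i=18: W-G = 16 → Q
  i=19: C-L = 17 → R
  shifts repeat with period 4: ZAQR

ZAQR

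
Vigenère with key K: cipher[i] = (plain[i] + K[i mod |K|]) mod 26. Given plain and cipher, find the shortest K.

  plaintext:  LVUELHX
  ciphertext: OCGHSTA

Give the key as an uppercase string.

DHM

  i= 0: O-L =  3 → D
  i= 1: C-V =  7 → H
  i= 2: G-U = 12 → M
  i= 3: H-E =  3 → D
  i= 4: S-L =  7 → H
  i= 5: T-H = 12 → M
  i= 6: A-X =  3 → D
  shifts repeat with period 3: DHM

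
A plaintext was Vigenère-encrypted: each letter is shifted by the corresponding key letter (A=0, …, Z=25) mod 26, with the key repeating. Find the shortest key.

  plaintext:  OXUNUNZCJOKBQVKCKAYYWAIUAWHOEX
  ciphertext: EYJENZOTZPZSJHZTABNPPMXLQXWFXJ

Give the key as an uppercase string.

QBPRTMPR

  i= 0: E-O = 16 → Q
  i= 1: Y-X =  1 → B
  i= 2: J-U = 15 → P
  i= 3: E-N = 17 → R
  i= 4: N-U = 19 → T
  i= 5: Z-N = 12 → M
  i= 6: O-Z = 15 → P
  i= 7: T-C = 17 → R
  i= 8: Z-J = 16 → Q
  i= 9: P-O =  1 → B
  i=10: Z-K = 15 → P
  i=11: S-B = 17 → R
  i=12: J-Q = 19 → T
  i=13: H-V = 12 → M
  i=14: Z-K = 15 → P
  i=15: T-C = 17 → R
  i=16: A-K = 16 → Q
  i=17: B-A =  1 → B
  i=18: N-Y = 15 → P
  i=19: P-Y = 17 → R
  i=20: P-W = 19 → T
  i=21: M-A = 12 → M
  i=22: X-I = 15 → P
  i=23: L-U = 17 → R
  i=24: Q-A = 16 → Q
  i=25: X-W =  1 → B
  i=26: W-H = 15 → P
  i=27: F-O = 17 → R
  i=28: X-E = 19 → T
  i=29: J-X = 12 → M
  shifts repeat with period 8: QBPRTMPR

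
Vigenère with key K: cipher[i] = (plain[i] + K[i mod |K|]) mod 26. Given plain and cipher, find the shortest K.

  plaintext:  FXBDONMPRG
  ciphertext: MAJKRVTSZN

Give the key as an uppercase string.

  i= 0: M-F =  7 → H
  i= 1: A-X =  3 → D
  i= 2: J-B =  8 → I
  i= 3: K-D =  7 → H
  i= 4: R-O =  3 → D
  i= 5: V-N =  8 → I
  i= 6: T-M =  7 → H
  i= 7: S-P =  3 → D
  i= 8: Z-R =  8 → I
  i= 9: N-G =  7 → H
  shifts repeat with period 3: HDI

HDI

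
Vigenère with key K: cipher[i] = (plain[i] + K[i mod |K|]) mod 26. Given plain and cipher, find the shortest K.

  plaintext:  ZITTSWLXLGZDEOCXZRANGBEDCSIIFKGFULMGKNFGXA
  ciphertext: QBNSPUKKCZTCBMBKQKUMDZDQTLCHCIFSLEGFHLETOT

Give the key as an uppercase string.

  i= 0: Q-Z = 17 → R
  i= 1: B-I = 19 → T
  i= 2: N-T = 20 → U
  i= 3: S-T = 25 → Z
  i= 4: P-S = 23 → X
  i= 5: U-W = 24 → Y
  i= 6: K-L = 25 → Z
  i= 7: K-X = 13 → N
  i= 8: C-L = 17 → R
  i= 9: Z-G = 19 → T
  i=10: T-Z = 20 → U
  i=11: C-D = 25 → Z
  i=12: B-E = 23 → X
  i=13: M-O = 24 → Y
  i=14: B-C = 25 → Z
  i=15: K-X = 13 → N
  i=16: Q-Z = 17 → R
  i=17: K-R = 19 → T
  i=18: U-A = 20 → U
  i=19: M-N = 25 → Z
  i=20: D-G = 23 → X
  i=21: Z-B = 24 → Y
  i=22: D-E = 25 → Z
  i=23: Q-D = 13 → N
  i=24: T-C = 17 → R
  i=25: L-S = 19 → T
  i=26: C-I = 20 → U
  i=27: H-I = 25 → Z
  i=28: C-F = 23 → X
  i=29: I-K = 24 → Y
  i=30: F-G = 25 → Z
  i=31: S-F = 13 → N
  i=32: L-U = 17 → R
  i=33: E-L = 19 → T
  i=34: G-M = 20 → U
  i=35: F-G = 25 → Z
  i=36: H-K = 23 → X
  i=37: L-N = 24 → Y
  i=38: E-F = 25 → Z
  i=39: T-G = 13 → N
  i=40: O-X = 17 → R
  i=41: T-A = 19 → T
  shifts repeat with period 8: RTUZXYZN

RTUZXYZN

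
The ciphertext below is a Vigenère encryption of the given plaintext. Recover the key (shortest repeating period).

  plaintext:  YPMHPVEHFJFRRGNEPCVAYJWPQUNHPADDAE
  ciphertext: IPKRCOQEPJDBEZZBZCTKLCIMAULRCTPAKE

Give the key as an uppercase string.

  i= 0: I-Y = 10 → K
  i= 1: P-P =  0 → A
  i= 2: K-M = 24 → Y
  i= 3: R-H = 10 → K
  i= 4: C-P = 13 → N
  i= 5: O-V = 19 → T
  i= 6: Q-E = 12 → M
  i= 7: E-H = 23 → X
  i= 8: P-F = 10 → K
  i= 9: J-J =  0 → A
  i=10: D-F = 24 → Y
  i=11: B-R = 10 → K
  i=12: E-R = 13 → N
  i=13: Z-G = 19 → T
  i=14: Z-N = 12 → M
  i=15: B-E = 23 → X
  i=16: Z-P = 10 → K
  i=17: C-C =  0 → A
  i=18: T-V = 24 → Y
  i=19: K-A = 10 → K
  i=20: L-Y = 13 → N
  i=21: C-J = 19 → T
  i=22: I-W = 12 → M
  i=23: M-P = 23 → X
  i=24: A-Q = 10 → K
  i=25: U-U =  0 → A
  i=26: L-N = 24 → Y
  i=27: R-H = 10 → K
  i=28: C-P = 13 → N
  i=29: T-A = 19 → T
  i=30: P-D = 12 → M
  i=31: A-D = 23 → X
  i=32: K-A = 10 → K
  i=33: E-E =  0 → A
  shifts repeat with period 8: KAYKNTMX

KAYKNTMX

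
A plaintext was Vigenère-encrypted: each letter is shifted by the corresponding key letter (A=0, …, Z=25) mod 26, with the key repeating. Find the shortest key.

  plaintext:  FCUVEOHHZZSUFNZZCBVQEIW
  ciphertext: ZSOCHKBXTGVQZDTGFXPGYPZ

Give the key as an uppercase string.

  i= 0: Z-F = 20 → U
  i= 1: S-C = 16 → Q
  i= 2: O-U = 20 → U
  i= 3: C-V =  7 → H
  i= 4: H-E =  3 → D
  i= 5: K-O = 22 → W
  i= 6: B-H = 20 → U
  i= 7: X-H = 16 → Q
  i= 8: T-Z = 20 → U
  i= 9: G-Z =  7 → H
  i=10: V-S =  3 → D
  i=11: Q-U = 22 → W
  i=12: Z-F = 20 → U
  i=13: D-N = 16 → Q
  i=14: T-Z = 20 → U
  i=15: G-Z =  7 → H
  i=16: F-C =  3 → D
  i=17: X-B = 22 → W
  i=18: P-V = 20 → U
  i=19: G-Q = 16 → Q
  i=20: Y-E = 20 → U
  i=21: P-I =  7 → H
  i=22: Z-W =  3 → D
  shifts repeat with period 6: UQUHDW

UQUHDW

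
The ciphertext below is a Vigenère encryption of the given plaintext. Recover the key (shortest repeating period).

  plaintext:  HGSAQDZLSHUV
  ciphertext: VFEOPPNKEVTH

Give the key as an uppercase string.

  i= 0: V-H = 14 → O
  i= 1: F-G = 25 → Z
  i= 2: E-S = 12 → M
  i= 3: O-A = 14 → O
  i= 4: P-Q = 25 → Z
  i= 5: P-D = 12 → M
  i= 6: N-Z = 14 → O
  i= 7: K-L = 25 → Z
  i= 8: E-S = 12 → M
  i= 9: V-H = 14 → O
  i=10: T-U = 25 → Z
  i=11: H-V = 12 → M
  shifts repeat with period 3: OZM

OZM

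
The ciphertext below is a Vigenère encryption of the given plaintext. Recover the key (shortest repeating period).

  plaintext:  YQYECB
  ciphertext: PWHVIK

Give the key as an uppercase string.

RGJ

  i= 0: P-Y = 17 → R
  i= 1: W-Q =  6 → G
  i= 2: H-Y =  9 → J
  i= 3: V-E = 17 → R
  i= 4: I-C =  6 → G
  i= 5: K-B =  9 → J
  shifts repeat with period 3: RGJ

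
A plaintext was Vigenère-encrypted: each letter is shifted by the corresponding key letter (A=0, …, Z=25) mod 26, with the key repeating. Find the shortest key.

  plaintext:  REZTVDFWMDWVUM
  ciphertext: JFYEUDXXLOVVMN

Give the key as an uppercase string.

  i= 0: J-R = 18 → S
  i= 1: F-E =  1 → B
  i= 2: Y-Z = 25 → Z
  i= 3: E-T = 11 → L
  i= 4: U-V = 25 → Z
  i= 5: D-D =  0 → A
  i= 6: X-F = 18 → S
  i= 7: X-W =  1 → B
  i= 8: L-M = 25 → Z
  i= 9: O-D = 11 → L
  i=10: V-W = 25 → Z
  i=11: V-V =  0 → A
  i=12: M-U = 18 → S
  i=13: N-M =  1 → B
  shifts repeat with period 6: SBZLZA

SBZLZA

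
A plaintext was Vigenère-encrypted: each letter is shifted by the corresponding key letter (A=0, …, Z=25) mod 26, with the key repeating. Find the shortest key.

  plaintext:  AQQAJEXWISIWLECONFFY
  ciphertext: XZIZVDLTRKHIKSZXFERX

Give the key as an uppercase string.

  i= 0: X-A = 23 → X
  i= 1: Z-Q =  9 → J
  i= 2: I-Q = 18 → S
  i= 3: Z-A = 25 → Z
  i= 4: V-J = 12 → M
  i= 5: D-E = 25 → Z
  i= 6: L-X = 14 → O
  i= 7: T-W = 23 → X
  i= 8: R-I =  9 → J
  i= 9: K-S = 18 → S
  i=10: H-I = 25 → Z
  i=11: I-W = 12 → M
  i=12: K-L = 25 → Z
  i=13: S-E = 14 → O
  i=14: Z-C = 23 → X
  i=15: X-O =  9 → J
  i=16: F-N = 18 → S
  i=17: E-F = 25 → Z
  i=18: R-F = 12 → M
  i=19: X-Y = 25 → Z
  shifts repeat with period 7: XJSZMZO

XJSZMZO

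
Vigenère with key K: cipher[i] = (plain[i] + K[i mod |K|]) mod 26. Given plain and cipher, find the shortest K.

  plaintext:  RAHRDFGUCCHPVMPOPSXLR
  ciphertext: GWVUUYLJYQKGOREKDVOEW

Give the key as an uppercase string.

PWODRTF

  i= 0: G-R = 15 → P
  i= 1: W-A = 22 → W
  i= 2: V-H = 14 → O
  i= 3: U-R =  3 → D
  i= 4: U-D = 17 → R
  i= 5: Y-F = 19 → T
  i= 6: L-G =  5 → F
  i= 7: J-U = 15 → P
  i= 8: Y-C = 22 → W
  i= 9: Q-C = 14 → O
  i=10: K-H =  3 → D
  i=11: G-P = 17 → R
  i=12: O-V = 19 → T
  i=13: R-M =  5 → F
  i=14: E-P = 15 → P
  i=15: K-O = 22 → W
  i=16: D-P = 14 → O
  i=17: V-S =  3 → D
  i=18: O-X = 17 → R
  i=19: E-L = 19 → T
  i=20: W-R =  5 → F
  shifts repeat with period 7: PWODRTF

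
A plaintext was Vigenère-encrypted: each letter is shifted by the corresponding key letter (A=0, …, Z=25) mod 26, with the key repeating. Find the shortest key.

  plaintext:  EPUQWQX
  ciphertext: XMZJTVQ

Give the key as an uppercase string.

  i= 0: X-E = 19 → T
  i= 1: M-P = 23 → X
  i= 2: Z-U =  5 → F
  i= 3: J-Q = 19 → T
  i= 4: T-W = 23 → X
  i= 5: V-Q =  5 → F
  i= 6: Q-X = 19 → T
  shifts repeat with period 3: TXF

TXF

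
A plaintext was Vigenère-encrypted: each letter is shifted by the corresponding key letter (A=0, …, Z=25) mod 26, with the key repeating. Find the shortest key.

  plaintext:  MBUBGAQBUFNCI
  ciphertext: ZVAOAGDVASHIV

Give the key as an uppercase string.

NUG

  i= 0: Z-M = 13 → N
  i= 1: V-B = 20 → U
  i= 2: A-U =  6 → G
  i= 3: O-B = 13 → N
  i= 4: A-G = 20 → U
  i= 5: G-A =  6 → G
  i= 6: D-Q = 13 → N
  i= 7: V-B = 20 → U
  i= 8: A-U =  6 → G
  i= 9: S-F = 13 → N
  i=10: H-N = 20 → U
  i=11: I-C =  6 → G
  i=12: V-I = 13 → N
  shifts repeat with period 3: NUG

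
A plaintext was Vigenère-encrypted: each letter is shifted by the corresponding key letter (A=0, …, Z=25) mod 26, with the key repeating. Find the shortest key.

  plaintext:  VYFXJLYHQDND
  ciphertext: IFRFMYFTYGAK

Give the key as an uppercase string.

NHMID

  i= 0: I-V = 13 → N
  i= 1: F-Y =  7 → H
  i= 2: R-F = 12 → M
  i= 3: F-X =  8 → I
  i= 4: M-J =  3 → D
  i= 5: Y-L = 13 → N
  i= 6: F-Y =  7 → H
  i= 7: T-H = 12 → M
  i= 8: Y-Q =  8 → I
  i= 9: G-D =  3 → D
  i=10: A-N = 13 → N
  i=11: K-D =  7 → H
  shifts repeat with period 5: NHMID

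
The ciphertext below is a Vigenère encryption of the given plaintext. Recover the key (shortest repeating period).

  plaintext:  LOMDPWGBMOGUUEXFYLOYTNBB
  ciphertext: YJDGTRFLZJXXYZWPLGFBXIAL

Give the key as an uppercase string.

NVRDEVZK

  i= 0: Y-L = 13 → N
  i= 1: J-O = 21 → V
  i= 2: D-M = 17 → R
  i= 3: G-D =  3 → D
  i= 4: T-P =  4 → E
  i= 5: R-W = 21 → V
  i= 6: F-G = 25 → Z
  i= 7: L-B = 10 → K
  i= 8: Z-M = 13 → N
  i= 9: J-O = 21 → V
  i=10: X-G = 17 → R
  i=11: X-U =  3 → D
  i=12: Y-U =  4 → E
  i=13: Z-E = 21 → V
  i=14: W-X = 25 → Z
  i=15: P-F = 10 → K
  i=16: L-Y = 13 → N
  i=17: G-L = 21 → V
  i=18: F-O = 17 → R
  i=19: B-Y =  3 → D
  i=20: X-T =  4 → E
  i=21: I-N = 21 → V
  i=22: A-B = 25 → Z
  i=23: L-B = 10 → K
  shifts repeat with period 8: NVRDEVZK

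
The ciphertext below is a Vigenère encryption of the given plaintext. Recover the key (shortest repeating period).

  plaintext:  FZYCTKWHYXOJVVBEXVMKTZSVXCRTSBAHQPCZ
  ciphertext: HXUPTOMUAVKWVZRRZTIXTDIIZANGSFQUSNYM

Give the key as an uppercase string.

CYWNAEQN

  i= 0: H-F =  2 → C
  i= 1: X-Z = 24 → Y
  i= 2: U-Y = 22 → W
  i= 3: P-C = 13 → N
  i= 4: T-T =  0 → A
  i= 5: O-K =  4 → E
  i= 6: M-W = 16 → Q
  i= 7: U-H = 13 → N
  i= 8: A-Y =  2 → C
  i= 9: V-X = 24 → Y
  i=10: K-O = 22 → W
  i=11: W-J = 13 → N
  i=12: V-V =  0 → A
  i=13: Z-V =  4 → E
  i=14: R-B = 16 → Q
  i=15: R-E = 13 → N
  i=16: Z-X =  2 → C
  i=17: T-V = 24 → Y
  i=18: I-M = 22 → W
  i=19: X-K = 13 → N
  i=20: T-T =  0 → A
  i=21: D-Z =  4 → E
  i=22: I-S = 16 → Q
  i=23: I-V = 13 → N
  i=24: Z-X =  2 → C
  i=25: A-C = 24 → Y
  i=26: N-R = 22 → W
  i=27: G-T = 13 → N
  i=28: S-S =  0 → A
  i=29: F-B =  4 → E
  i=30: Q-A = 16 → Q
  i=31: U-H = 13 → N
  i=32: S-Q =  2 → C
  i=33: N-P = 24 → Y
  i=34: Y-C = 22 → W
  i=35: M-Z = 13 → N
  shifts repeat with period 8: CYWNAEQN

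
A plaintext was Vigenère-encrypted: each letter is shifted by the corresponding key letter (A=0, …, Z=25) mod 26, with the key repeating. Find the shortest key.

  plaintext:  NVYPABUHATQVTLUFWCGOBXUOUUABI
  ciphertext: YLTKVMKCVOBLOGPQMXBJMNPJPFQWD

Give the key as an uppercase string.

  i= 0: Y-N = 11 → L
  i= 1: L-V = 16 → Q
  i= 2: T-Y = 21 → V
  i= 3: K-P = 21 → V
  i= 4: V-A = 21 → V
  i= 5: M-B = 11 → L
  i= 6: K-U = 16 → Q
  i= 7: C-H = 21 → V
  i= 8: V-A = 21 → V
  i= 9: O-T = 21 → V
  i=10: B-Q = 11 → L
  i=11: L-V = 16 → Q
  i=12: O-T = 21 → V
  i=13: G-L = 21 → V
  i=14: P-U = 21 → V
  i=15: Q-F = 11 → L
  i=16: M-W = 16 → Q
  i=17: X-C = 21 → V
  i=18: B-G = 21 → V
  i=19: J-O = 21 → V
  i=20: M-B = 11 → L
  i=21: N-X = 16 → Q
  i=22: P-U = 21 → V
  i=23: J-O = 21 → V
  i=24: P-U = 21 → V
  i=25: F-U = 11 → L
  i=26: Q-A = 16 → Q
  i=27: W-B = 21 → V
  i=28: D-I = 21 → V
  shifts repeat with period 5: LQVVV

LQVVV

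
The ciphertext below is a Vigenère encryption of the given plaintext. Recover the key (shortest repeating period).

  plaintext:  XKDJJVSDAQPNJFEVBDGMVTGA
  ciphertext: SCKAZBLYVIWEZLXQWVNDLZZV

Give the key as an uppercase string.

  i= 0: S-X = 21 → V
  i= 1: C-K = 18 → S
  i= 2: K-D =  7 → H
  i= 3: A-J = 17 → R
  i= 4: Z-J = 16 → Q
  i= 5: B-V =  6 → G
  i= 6: L-S = 19 → T
  i= 7: Y-D = 21 → V
  i= 8: V-A = 21 → V
  i= 9: I-Q = 18 → S
  i=10: W-P =  7 → H
  i=11: E-N = 17 → R
  i=12: Z-J = 16 → Q
  i=13: L-F =  6 → G
  i=14: X-E = 19 → T
  i=15: Q-V = 21 → V
  i=16: W-B = 21 → V
  i=17: V-D = 18 → S
  i=18: N-G =  7 → H
  i=19: D-M = 17 → R
  i=20: L-V = 16 → Q
  i=21: Z-T =  6 → G
  i=22: Z-G = 19 → T
  i=23: V-A = 21 → V
  shifts repeat with period 8: VSHRQGTV

VSHRQGTV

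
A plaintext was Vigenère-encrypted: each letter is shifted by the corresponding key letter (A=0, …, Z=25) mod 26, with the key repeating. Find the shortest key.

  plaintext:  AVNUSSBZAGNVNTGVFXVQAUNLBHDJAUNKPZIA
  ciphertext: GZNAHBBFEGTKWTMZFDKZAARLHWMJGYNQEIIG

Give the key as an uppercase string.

  i= 0: G-A =  6 → G
  i= 1: Z-V =  4 → E
  i= 2: N-N =  0 → A
  i= 3: A-U =  6 → G
  i= 4: H-S = 15 → P
  i= 5: B-S =  9 → J
  i= 6: B-B =  0 → A
  i= 7: F-Z =  6 → G
  i= 8: E-A =  4 → E
  i= 9: G-G =  0 → A
  i=10: T-N =  6 → G
  i=11: K-V = 15 → P
  i=12: W-N =  9 → J
  i=13: T-T =  0 → A
  i=14: M-G =  6 → G
  i=15: Z-V =  4 → E
  i=16: F-F =  0 → A
  i=17: D-X =  6 → G
  i=18: K-V = 15 → P
  i=19: Z-Q =  9 → J
  i=20: A-A =  0 → A
  i=21: A-U =  6 → G
  i=22: R-N =  4 → E
  i=23: L-L =  0 → A
  i=24: H-B =  6 → G
  i=25: W-H = 15 → P
  i=26: M-D =  9 → J
  i=27: J-J =  0 → A
  i=28: G-A =  6 → G
  i=29: Y-U =  4 → E
  i=30: N-N =  0 → A
  i=31: Q-K =  6 → G
  i=32: E-P = 15 → P
  i=33: I-Z =  9 → J
  i=34: I-I =  0 → A
  i=35: G-A =  6 → G
  shifts repeat with period 7: GEAGPJA

GEAGPJA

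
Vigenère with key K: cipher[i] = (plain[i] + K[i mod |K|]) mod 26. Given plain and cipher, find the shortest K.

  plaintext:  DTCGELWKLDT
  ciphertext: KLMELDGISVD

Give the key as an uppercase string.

HSKY

  i= 0: K-D =  7 → H
  i= 1: L-T = 18 → S
  i= 2: M-C = 10 → K
  i= 3: E-G = 24 → Y
  i= 4: L-E =  7 → H
  i= 5: D-L = 18 → S
  i= 6: G-W = 10 → K
  i= 7: I-K = 24 → Y
  i= 8: S-L =  7 → H
  i= 9: V-D = 18 → S
  i=10: D-T = 10 → K
  shifts repeat with period 4: HSKY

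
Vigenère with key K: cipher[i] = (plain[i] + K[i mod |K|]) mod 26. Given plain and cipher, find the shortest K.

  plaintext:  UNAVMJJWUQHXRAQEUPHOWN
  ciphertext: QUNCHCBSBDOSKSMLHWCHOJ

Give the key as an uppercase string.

  i= 0: Q-U = 22 → W
  i= 1: U-N =  7 → H
  i= 2: N-A = 13 → N
  i= 3: C-V =  7 → H
  i= 4: H-M = 21 → V
  i= 5: C-J = 19 → T
  i= 6: B-J = 18 → S
  i= 7: S-W = 22 → W
  i= 8: B-U =  7 → H
  i= 9: D-Q = 13 → N
  i=10: O-H =  7 → H
  i=11: S-X = 21 → V
  i=12: K-R = 19 → T
  i=13: S-A = 18 → S
  i=14: M-Q = 22 → W
  i=15: L-E =  7 → H
  i=16: H-U = 13 → N
  i=17: W-P =  7 → H
  i=18: C-H = 21 → V
  i=19: H-O = 19 → T
  i=20: O-W = 18 → S
  i=21: J-N = 22 → W
  shifts repeat with period 7: WHNHVTS

WHNHVTS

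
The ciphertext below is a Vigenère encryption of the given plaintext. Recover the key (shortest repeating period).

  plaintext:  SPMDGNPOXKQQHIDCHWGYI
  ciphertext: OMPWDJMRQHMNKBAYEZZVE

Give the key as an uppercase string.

WXDTX

  i= 0: O-S = 22 → W
  i= 1: M-P = 23 → X
  i= 2: P-M =  3 → D
  i= 3: W-D = 19 → T
  i= 4: D-G = 23 → X
  i= 5: J-N = 22 → W
  i= 6: M-P = 23 → X
  i= 7: R-O =  3 → D
  i= 8: Q-X = 19 → T
  i= 9: H-K = 23 → X
  i=10: M-Q = 22 → W
  i=11: N-Q = 23 → X
  i=12: K-H =  3 → D
  i=13: B-I = 19 → T
  i=14: A-D = 23 → X
  i=15: Y-C = 22 → W
  i=16: E-H = 23 → X
  i=17: Z-W =  3 → D
  i=18: Z-G = 19 → T
  i=19: V-Y = 23 → X
  i=20: E-I = 22 → W
  shifts repeat with period 5: WXDTX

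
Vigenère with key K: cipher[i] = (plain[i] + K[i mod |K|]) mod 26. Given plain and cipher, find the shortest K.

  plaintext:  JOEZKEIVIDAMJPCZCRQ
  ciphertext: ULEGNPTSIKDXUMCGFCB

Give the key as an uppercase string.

  i= 0: U-J = 11 → L
  i= 1: L-O = 23 → X
  i= 2: E-E =  0 → A
  i= 3: G-Z =  7 → H
  i= 4: N-K =  3 → D
  i= 5: P-E = 11 → L
  i= 6: T-I = 11 → L
  i= 7: S-V = 23 → X
  i= 8: I-I =  0 → A
  i= 9: K-D =  7 → H
  i=10: D-A =  3 → D
  i=11: X-M = 11 → L
  i=12: U-J = 11 → L
  i=13: M-P = 23 → X
  i=14: C-C =  0 → A
  i=15: G-Z =  7 → H
  i=16: F-C =  3 → D
  i=17: C-R = 11 → L
  i=18: B-Q = 11 → L
  shifts repeat with period 6: LXAHDL

LXAHDL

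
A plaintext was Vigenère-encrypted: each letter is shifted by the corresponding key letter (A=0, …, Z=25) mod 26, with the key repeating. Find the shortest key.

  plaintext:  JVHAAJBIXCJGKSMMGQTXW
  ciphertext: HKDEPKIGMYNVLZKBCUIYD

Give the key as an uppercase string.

  i= 0: H-J = 24 → Y
  i= 1: K-V = 15 → P
  i= 2: D-H = 22 → W
  i= 3: E-A =  4 → E
  i= 4: P-A = 15 → P
  i= 5: K-J =  1 → B
  i= 6: I-B =  7 → H
  i= 7: G-I = 24 → Y
  i= 8: M-X = 15 → P
  i= 9: Y-C = 22 → W
  i=10: N-J =  4 → E
  i=11: V-G = 15 → P
  i=12: L-K =  1 → B
  i=13: Z-S =  7 → H
  i=14: K-M = 24 → Y
  i=15: B-M = 15 → P
  i=16: C-G = 22 → W
  i=17: U-Q =  4 → E
  i=18: I-T = 15 → P
  i=19: Y-X =  1 → B
  i=20: D-W =  7 → H
  shifts repeat with period 7: YPWEPBH

YPWEPBH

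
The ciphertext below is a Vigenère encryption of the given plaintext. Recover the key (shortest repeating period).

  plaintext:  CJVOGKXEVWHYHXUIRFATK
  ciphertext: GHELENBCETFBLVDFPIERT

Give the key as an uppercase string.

EYJXYD

  i= 0: G-C =  4 → E
  i= 1: H-J = 24 → Y
  i= 2: E-V =  9 → J
  i= 3: L-O = 23 → X
  i= 4: E-G = 24 → Y
  i= 5: N-K =  3 → D
  i= 6: B-X =  4 → E
  i= 7: C-E = 24 → Y
  i= 8: E-V =  9 → J
  i= 9: T-W = 23 → X
  i=10: F-H = 24 → Y
  i=11: B-Y =  3 → D
  i=12: L-H =  4 → E
  i=13: V-X = 24 → Y
  i=14: D-U =  9 → J
  i=15: F-I = 23 → X
  i=16: P-R = 24 → Y
  i=17: I-F =  3 → D
  i=18: E-A =  4 → E
  i=19: R-T = 24 → Y
  i=20: T-K =  9 → J
  shifts repeat with period 6: EYJXYD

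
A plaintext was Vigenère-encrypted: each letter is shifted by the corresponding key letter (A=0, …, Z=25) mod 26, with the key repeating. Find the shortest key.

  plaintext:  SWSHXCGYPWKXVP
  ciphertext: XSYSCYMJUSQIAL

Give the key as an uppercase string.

  i= 0: X-S =  5 → F
  i= 1: S-W = 22 → W
  i= 2: Y-S =  6 → G
  i= 3: S-H = 11 → L
  i= 4: C-X =  5 → F
  i= 5: Y-C = 22 → W
  i= 6: M-G =  6 → G
  i= 7: J-Y = 11 → L
  i= 8: U-P =  5 → F
  i= 9: S-W = 22 → W
  i=10: Q-K =  6 → G
  i=11: I-X = 11 → L
  i=12: A-V =  5 → F
  i=13: L-P = 22 → W
  shifts repeat with period 4: FWGL

FWGL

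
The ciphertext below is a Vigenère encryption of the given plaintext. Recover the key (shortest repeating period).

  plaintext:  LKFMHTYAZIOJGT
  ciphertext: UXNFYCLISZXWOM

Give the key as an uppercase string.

JNITR

  i= 0: U-L =  9 → J
  i= 1: X-K = 13 → N
  i= 2: N-F =  8 → I
  i= 3: F-M = 19 → T
  i= 4: Y-H = 17 → R
  i= 5: C-T =  9 → J
  i= 6: L-Y = 13 → N
  i= 7: I-A =  8 → I
  i= 8: S-Z = 19 → T
  i= 9: Z-I = 17 → R
  i=10: X-O =  9 → J
  i=11: W-J = 13 → N
  i=12: O-G =  8 → I
  i=13: M-T = 19 → T
  shifts repeat with period 5: JNITR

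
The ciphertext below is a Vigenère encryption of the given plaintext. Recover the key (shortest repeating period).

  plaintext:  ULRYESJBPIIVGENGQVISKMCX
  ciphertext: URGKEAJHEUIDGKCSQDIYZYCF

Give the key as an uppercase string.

AGPMAI

  i= 0: U-U =  0 → A
  i= 1: R-L =  6 → G
  i= 2: G-R = 15 → P
  i= 3: K-Y = 12 → M
  i= 4: E-E =  0 → A
  i= 5: A-S =  8 → I
  i= 6: J-J =  0 → A
  i= 7: H-B =  6 → G
  i= 8: E-P = 15 → P
  i= 9: U-I = 12 → M
  i=10: I-I =  0 → A
  i=11: D-V =  8 → I
  i=12: G-G =  0 → A
  i=13: K-E =  6 → G
  i=14: C-N = 15 → P
  i=15: S-G = 12 → M
  i=16: Q-Q =  0 → A
  i=17: D-V =  8 → I
  i=18: I-I =  0 → A
  i=19: Y-S =  6 → G
  i=20: Z-K = 15 → P
  i=21: Y-M = 12 → M
  i=22: C-C =  0 → A
  i=23: F-X =  8 → I
  shifts repeat with period 6: AGPMAI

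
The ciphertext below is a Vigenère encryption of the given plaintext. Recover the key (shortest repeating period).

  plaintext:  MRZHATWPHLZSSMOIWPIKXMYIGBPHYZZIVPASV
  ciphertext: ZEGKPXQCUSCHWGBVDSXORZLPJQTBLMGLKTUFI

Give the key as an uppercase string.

  i= 0: Z-M = 13 → N
  i= 1: E-R = 13 → N
  i= 2: G-Z =  7 → H
  i= 3: K-H =  3 → D
  i= 4: P-A = 15 → P
  i= 5: X-T =  4 → E
  i= 6: Q-W = 20 → U
  i= 7: C-P = 13 → N
  i= 8: U-H = 13 → N
  i= 9: S-L =  7 → H
  i=10: C-Z =  3 → D
  i=11: H-S = 15 → P
  i=12: W-S =  4 → E
  i=13: G-M = 20 → U
  i=14: B-O = 13 → N
  i=15: V-I = 13 → N
  i=16: D-W =  7 → H
  i=17: S-P =  3 → D
  i=18: X-I = 15 → P
  i=19: O-K =  4 → E
  i=20: R-X = 20 → U
  i=21: Z-M = 13 → N
  i=22: L-Y = 13 → N
  i=23: P-I =  7 → H
  i=24: J-G =  3 → D
  i=25: Q-B = 15 → P
  i=26: T-P =  4 → E
  i=27: B-H = 20 → U
  i=28: L-Y = 13 → N
  i=29: M-Z = 13 → N
  i=30: G-Z =  7 → H
  i=31: L-I =  3 → D
  i=32: K-V = 15 → P
  i=33: T-P =  4 → E
  i=34: U-A = 20 → U
  i=35: F-S = 13 → N
  i=36: I-V = 13 → N
  shifts repeat with period 7: NNHDPEU

NNHDPEU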